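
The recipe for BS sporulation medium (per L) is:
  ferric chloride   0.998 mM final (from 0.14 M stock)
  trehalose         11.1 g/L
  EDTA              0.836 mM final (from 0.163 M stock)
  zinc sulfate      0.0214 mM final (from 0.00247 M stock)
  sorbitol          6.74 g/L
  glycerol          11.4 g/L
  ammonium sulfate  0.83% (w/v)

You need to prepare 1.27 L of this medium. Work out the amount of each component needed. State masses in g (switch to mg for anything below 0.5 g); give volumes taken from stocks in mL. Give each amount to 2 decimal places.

Working volume: 1.27 L.
ferric chloride: V = C2·V2/C1 = 0.998 mM × 1270 mL ÷ 140 mM = 9.05 mL
trehalose: 11.1 g/L × 1.27 L = 14.10 g
EDTA: V = C2·V2/C1 = 0.836 mM × 1270 mL ÷ 163 mM = 6.51 mL
zinc sulfate: C1V1 = C2V2 → 0.0214 mM × 1270 mL ÷ 2.47 mM = 11.00 mL
sorbitol: 6.74 g/L × 1.27 L = 8.56 g
glycerol: 11.4 g/L × 1.27 L = 14.48 g
ammonium sulfate: 0.83% w/v = 8.3 g/L → 8.3 × 1.27 L = 10.54 g

ferric chloride 9.05 mL; trehalose 14.10 g; EDTA 6.51 mL; zinc sulfate 11.00 mL; sorbitol 8.56 g; glycerol 14.48 g; ammonium sulfate 10.54 g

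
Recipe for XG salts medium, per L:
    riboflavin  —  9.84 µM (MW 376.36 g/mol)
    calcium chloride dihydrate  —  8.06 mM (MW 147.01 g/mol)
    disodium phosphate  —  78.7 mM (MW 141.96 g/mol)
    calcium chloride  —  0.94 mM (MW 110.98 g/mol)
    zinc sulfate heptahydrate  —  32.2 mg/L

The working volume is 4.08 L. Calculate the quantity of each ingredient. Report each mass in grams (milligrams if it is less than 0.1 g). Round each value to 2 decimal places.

Scale factor relative to 1 L: 4.08.
riboflavin: 9.84 µmol/L × 376.36 g/mol × 4.08 L ÷ 1000 = 15.11 mg
calcium chloride dihydrate: 8.06 mmol/L × 147.01 g/mol × 4.08 L ÷ 1000 = 4.83 g
disodium phosphate: 78.7 mmol/L × 141.96 g/mol × 4.08 L ÷ 1000 = 45.58 g
calcium chloride: 0.94 mmol/L × 110.98 g/mol × 4.08 L ÷ 1000 = 0.43 g
zinc sulfate heptahydrate: 32.2 mg/L × 4.08 L = 131.376 mg = 0.13 g

riboflavin 15.11 mg; calcium chloride dihydrate 4.83 g; disodium phosphate 45.58 g; calcium chloride 0.43 g; zinc sulfate heptahydrate 0.13 g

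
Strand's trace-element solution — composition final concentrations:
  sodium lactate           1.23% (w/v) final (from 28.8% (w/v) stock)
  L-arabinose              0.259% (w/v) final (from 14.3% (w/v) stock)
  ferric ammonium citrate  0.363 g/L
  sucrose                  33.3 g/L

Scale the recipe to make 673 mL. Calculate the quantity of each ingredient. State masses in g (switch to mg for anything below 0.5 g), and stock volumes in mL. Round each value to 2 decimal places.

Working volume: 673 mL = 0.673 L.
sodium lactate: C1V1 = C2V2 → 1.23% ÷ 28.8% × 673 mL = 28.74 mL
L-arabinose: dilute stock: 0.259% ÷ 14.3% × 673 mL = 12.19 mL
ferric ammonium citrate: 0.363 g/L × 0.673 L = 0.244299 g = 244.30 mg
sucrose: 33.3 g/L × 0.673 L = 22.41 g

sodium lactate 28.74 mL; L-arabinose 12.19 mL; ferric ammonium citrate 244.30 mg; sucrose 22.41 g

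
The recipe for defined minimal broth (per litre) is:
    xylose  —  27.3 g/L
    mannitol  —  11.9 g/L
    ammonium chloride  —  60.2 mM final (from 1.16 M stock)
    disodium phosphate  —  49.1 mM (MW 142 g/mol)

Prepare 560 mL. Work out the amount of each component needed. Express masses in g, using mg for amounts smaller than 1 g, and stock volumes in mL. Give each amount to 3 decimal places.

Scale factor relative to 1 L: 0.56.
xylose: 27.3 g/L × 0.56 L = 15.288 g
mannitol: 11.9 g/L × 0.56 L = 6.664 g
ammonium chloride: C1V1 = C2V2 → 60.2 mM × 560 mL ÷ 1160 mM = 29.062 mL
disodium phosphate: 49.1 mmol/L × 142 g/mol × 0.56 L ÷ 1000 = 3.904 g

xylose 15.288 g; mannitol 6.664 g; ammonium chloride 29.062 mL; disodium phosphate 3.904 g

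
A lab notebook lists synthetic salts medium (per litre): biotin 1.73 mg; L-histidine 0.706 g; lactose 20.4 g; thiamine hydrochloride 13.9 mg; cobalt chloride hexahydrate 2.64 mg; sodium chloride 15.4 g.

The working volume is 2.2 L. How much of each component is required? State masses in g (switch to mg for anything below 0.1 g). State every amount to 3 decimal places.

Ratio of target to recipe volume: 2200 / 1000 = 2.2.
biotin: 1.73 mg × (2200 mL / 1000 mL) = 3.806 mg
L-histidine: 0.706 g × (2200 mL / 1000 mL) = 1.553 g
lactose: 20.4 g × (2200 mL / 1000 mL) = 44.880 g
thiamine hydrochloride: 13.9 mg × (2200 mL / 1000 mL) = 30.580 mg
cobalt chloride hexahydrate: 2.64 mg × (2200 mL / 1000 mL) = 5.808 mg
sodium chloride: 15.4 g × (2200 mL / 1000 mL) = 33.880 g

biotin 3.806 mg; L-histidine 1.553 g; lactose 44.880 g; thiamine hydrochloride 30.580 mg; cobalt chloride hexahydrate 5.808 mg; sodium chloride 33.880 g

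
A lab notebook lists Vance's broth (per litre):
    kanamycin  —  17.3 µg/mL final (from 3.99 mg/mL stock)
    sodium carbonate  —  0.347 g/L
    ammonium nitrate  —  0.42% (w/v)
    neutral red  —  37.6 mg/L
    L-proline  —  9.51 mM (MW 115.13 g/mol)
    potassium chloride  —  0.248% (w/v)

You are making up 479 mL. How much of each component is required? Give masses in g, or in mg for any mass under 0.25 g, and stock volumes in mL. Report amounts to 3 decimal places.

Working volume: 479 mL = 0.479 L.
kanamycin: dilute stock: 17.3 µg/mL × 479 mL ÷ 3990 µg/mL = 2.077 mL
sodium carbonate: 0.347 g/L × 0.479 L = 0.166213 g = 166.213 mg
ammonium nitrate: 0.42% w/v = 4.2 g/L → 4.2 × 0.479 L = 2.012 g
neutral red: 37.6 mg/L × 0.479 L = 18.010 mg
L-proline: 9.51 mmol/L × 115.13 g/mol × 0.479 L ÷ 1000 = 0.524 g
potassium chloride: 0.248% w/v = 2.48 g/L → 2.48 × 0.479 L = 1.188 g

kanamycin 2.077 mL; sodium carbonate 166.213 mg; ammonium nitrate 2.012 g; neutral red 18.010 mg; L-proline 0.524 g; potassium chloride 1.188 g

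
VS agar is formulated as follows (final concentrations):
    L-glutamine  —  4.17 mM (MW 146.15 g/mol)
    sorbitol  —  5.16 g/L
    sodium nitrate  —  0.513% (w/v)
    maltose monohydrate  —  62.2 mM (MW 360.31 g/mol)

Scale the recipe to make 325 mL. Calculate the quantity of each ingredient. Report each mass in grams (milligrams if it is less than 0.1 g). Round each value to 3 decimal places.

L-glutamine 0.198 g; sorbitol 1.677 g; sodium nitrate 1.667 g; maltose monohydrate 7.284 g

Target volume = 325 mL = 0.325 L.
L-glutamine: 4.17 mmol/L × 146.15 g/mol × 0.325 L ÷ 1000 = 0.198 g
sorbitol: 5.16 g/L × 0.325 L = 1.677 g
sodium nitrate: 0.513% w/v = 5.13 g/L → 5.13 × 0.325 L = 1.667 g
maltose monohydrate: 62.2 mmol/L × 360.31 g/mol × 0.325 L ÷ 1000 = 7.284 g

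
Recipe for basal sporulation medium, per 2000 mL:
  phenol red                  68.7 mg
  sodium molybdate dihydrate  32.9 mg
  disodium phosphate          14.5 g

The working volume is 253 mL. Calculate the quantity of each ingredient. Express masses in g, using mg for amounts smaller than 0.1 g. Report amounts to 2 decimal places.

Scale factor = 253 mL / 2000 mL = 0.1265.
phenol red: 68.7 mg × (253 mL / 2000 mL) = 8.69 mg
sodium molybdate dihydrate: 32.9 mg × (253 mL / 2000 mL) = 4.16 mg
disodium phosphate: 14.5 g × (253 mL / 2000 mL) = 1.83 g

phenol red 8.69 mg; sodium molybdate dihydrate 4.16 mg; disodium phosphate 1.83 g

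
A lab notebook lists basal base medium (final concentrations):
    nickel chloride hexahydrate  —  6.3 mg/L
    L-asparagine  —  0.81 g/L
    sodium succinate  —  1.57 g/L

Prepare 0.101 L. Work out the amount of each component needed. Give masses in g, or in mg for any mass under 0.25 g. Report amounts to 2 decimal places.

nickel chloride hexahydrate 0.64 mg; L-asparagine 81.81 mg; sodium succinate 158.57 mg

Working volume: 0.101 L.
nickel chloride hexahydrate: 6.3 mg/L × 0.101 L = 0.64 mg
L-asparagine: 0.81 g/L × 0.101 L = 0.08181 g = 81.81 mg
sodium succinate: 1.57 g/L × 0.101 L = 0.15857 g = 158.57 mg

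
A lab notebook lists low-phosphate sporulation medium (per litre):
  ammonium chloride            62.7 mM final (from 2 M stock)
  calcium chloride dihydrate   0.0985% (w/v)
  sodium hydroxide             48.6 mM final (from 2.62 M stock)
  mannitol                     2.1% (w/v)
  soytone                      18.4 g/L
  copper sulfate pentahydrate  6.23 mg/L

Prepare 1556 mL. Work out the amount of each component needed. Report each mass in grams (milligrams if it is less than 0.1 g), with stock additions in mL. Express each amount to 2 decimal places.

ammonium chloride 48.78 mL; calcium chloride dihydrate 1.53 g; sodium hydroxide 28.86 mL; mannitol 32.68 g; soytone 28.63 g; copper sulfate pentahydrate 9.69 mg

Working volume: 1556 mL = 1.556 L.
ammonium chloride: V = C2·V2/C1 = 62.7 mM × 1556 mL ÷ 2000 mM = 48.78 mL
calcium chloride dihydrate: 0.0985 g per 100 mL × 1556 mL ÷ 100 = 1.53 g
sodium hydroxide: dilute stock: 48.6 mM × 1556 mL ÷ 2620 mM = 28.86 mL
mannitol: 2.1% w/v = 21 g/L → 21 × 1.556 L = 32.68 g
soytone: 18.4 g/L × 1.556 L = 28.63 g
copper sulfate pentahydrate: 6.23 mg/L × 1.556 L = 9.69 mg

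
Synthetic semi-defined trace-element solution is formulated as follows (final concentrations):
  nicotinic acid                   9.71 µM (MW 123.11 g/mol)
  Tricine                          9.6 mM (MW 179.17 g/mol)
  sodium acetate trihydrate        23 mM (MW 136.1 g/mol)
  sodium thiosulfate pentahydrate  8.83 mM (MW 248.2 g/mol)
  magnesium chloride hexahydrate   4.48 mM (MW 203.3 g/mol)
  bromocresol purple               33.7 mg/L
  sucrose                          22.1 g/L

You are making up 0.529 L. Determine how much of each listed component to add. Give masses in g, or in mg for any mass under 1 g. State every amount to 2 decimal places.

Scale factor relative to 1 L: 0.529.
nicotinic acid: 9.71 µmol/L × 123.11 g/mol × 0.529 L ÷ 1000 = 0.63 mg
Tricine: 9.6 mmol/L × 179.17 mg/mmol × 0.529 L = 909.90 mg
sodium acetate trihydrate: 23 mmol/L × 136.1 g/mol × 0.529 L ÷ 1000 = 1.66 g
sodium thiosulfate pentahydrate: 8.83 mmol/L × 248.2 g/mol × 0.529 L ÷ 1000 = 1.16 g
magnesium chloride hexahydrate: 4.48 mmol/L × 203.3 mg/mmol × 0.529 L = 481.80 mg
bromocresol purple: 33.7 mg/L × 0.529 L = 17.83 mg
sucrose: 22.1 g/L × 0.529 L = 11.69 g

nicotinic acid 0.63 mg; Tricine 909.90 mg; sodium acetate trihydrate 1.66 g; sodium thiosulfate pentahydrate 1.16 g; magnesium chloride hexahydrate 481.80 mg; bromocresol purple 17.83 mg; sucrose 11.69 g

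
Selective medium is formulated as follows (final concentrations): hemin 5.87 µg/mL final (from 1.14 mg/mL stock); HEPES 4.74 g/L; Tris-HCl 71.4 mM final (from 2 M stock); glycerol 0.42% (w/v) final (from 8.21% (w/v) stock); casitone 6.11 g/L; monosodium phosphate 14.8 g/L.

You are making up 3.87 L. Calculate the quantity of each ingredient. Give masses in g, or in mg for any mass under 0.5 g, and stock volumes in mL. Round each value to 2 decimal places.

Scale factor relative to 1 L: 3.87.
hemin: V = C2·V2/C1 = 5.87 µg/mL × 3870 mL ÷ 1140 µg/mL = 19.93 mL
HEPES: 4.74 g/L × 3.87 L = 18.34 g
Tris-HCl: C1V1 = C2V2 → 71.4 mM × 3870 mL ÷ 2000 mM = 138.16 mL
glycerol: C1V1 = C2V2 → 0.42% ÷ 8.21% × 3870 mL = 197.98 mL
casitone: 6.11 g/L × 3.87 L = 23.65 g
monosodium phosphate: 14.8 g/L × 3.87 L = 57.28 g

hemin 19.93 mL; HEPES 18.34 g; Tris-HCl 138.16 mL; glycerol 197.98 mL; casitone 23.65 g; monosodium phosphate 57.28 g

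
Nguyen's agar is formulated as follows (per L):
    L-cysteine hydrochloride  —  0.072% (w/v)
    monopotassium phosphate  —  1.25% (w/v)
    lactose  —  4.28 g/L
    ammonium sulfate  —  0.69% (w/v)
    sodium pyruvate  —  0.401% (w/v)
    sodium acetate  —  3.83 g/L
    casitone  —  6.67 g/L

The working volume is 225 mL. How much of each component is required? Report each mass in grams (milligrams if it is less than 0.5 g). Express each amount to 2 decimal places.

L-cysteine hydrochloride 162.00 mg; monopotassium phosphate 2.81 g; lactose 0.96 g; ammonium sulfate 1.55 g; sodium pyruvate 0.90 g; sodium acetate 0.86 g; casitone 1.50 g

Scale factor relative to 1 L: 0.225.
L-cysteine hydrochloride: 0.072% w/v = 0.72 g/L → 0.72 × 0.225 L = 0.162 g = 162.00 mg
monopotassium phosphate: 1.25% w/v = 12.5 g/L → 12.5 × 0.225 L = 2.81 g
lactose: 4.28 g/L × 0.225 L = 0.96 g
ammonium sulfate: 0.69% w/v = 6.9 g/L → 6.9 × 0.225 L = 1.55 g
sodium pyruvate: 0.401% w/v = 4.01 g/L → 4.01 × 0.225 L = 0.90 g
sodium acetate: 3.83 g/L × 0.225 L = 0.86 g
casitone: 6.67 g/L × 0.225 L = 1.50 g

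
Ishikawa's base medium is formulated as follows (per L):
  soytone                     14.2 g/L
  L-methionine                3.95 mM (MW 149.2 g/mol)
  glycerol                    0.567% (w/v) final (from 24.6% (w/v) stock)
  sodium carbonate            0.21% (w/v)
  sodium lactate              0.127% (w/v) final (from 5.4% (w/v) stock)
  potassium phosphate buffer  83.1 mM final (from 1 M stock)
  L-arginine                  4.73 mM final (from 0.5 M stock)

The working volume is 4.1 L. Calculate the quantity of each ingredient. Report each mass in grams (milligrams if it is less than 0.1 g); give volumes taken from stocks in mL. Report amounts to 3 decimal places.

soytone 58.220 g; L-methionine 2.416 g; glycerol 94.500 mL; sodium carbonate 8.610 g; sodium lactate 96.426 mL; potassium phosphate buffer 340.710 mL; L-arginine 38.786 mL

Working volume: 4.1 L.
soytone: 14.2 g/L × 4.1 L = 58.220 g
L-methionine: 3.95 mmol/L × 149.2 g/mol × 4.1 L ÷ 1000 = 2.416 g
glycerol: V = C2·V2/C1 = 0.567% ÷ 24.6% × 4100 mL = 94.500 mL
sodium carbonate: 0.21% w/v = 2.1 g/L → 2.1 × 4.1 L = 8.610 g
sodium lactate: C1V1 = C2V2 → 0.127% ÷ 5.4% × 4100 mL = 96.426 mL
potassium phosphate buffer: C1V1 = C2V2 → 83.1 mM × 4100 mL ÷ 1000 mM = 340.710 mL
L-arginine: dilute stock: 4.73 mM × 4100 mL ÷ 500 mM = 38.786 mL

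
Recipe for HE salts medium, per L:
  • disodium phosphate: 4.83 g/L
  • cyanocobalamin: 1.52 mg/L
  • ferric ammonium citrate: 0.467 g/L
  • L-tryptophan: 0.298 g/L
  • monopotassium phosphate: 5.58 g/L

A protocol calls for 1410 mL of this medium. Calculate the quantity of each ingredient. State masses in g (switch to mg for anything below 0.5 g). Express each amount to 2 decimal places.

disodium phosphate 6.81 g; cyanocobalamin 2.14 mg; ferric ammonium citrate 0.66 g; L-tryptophan 420.18 mg; monopotassium phosphate 7.87 g

Target volume = 1410 mL = 1.41 L.
disodium phosphate: 4.83 g/L × 1.41 L = 6.81 g
cyanocobalamin: 1.52 mg/L × 1.41 L = 2.14 mg
ferric ammonium citrate: 0.467 g/L × 1.41 L = 0.66 g
L-tryptophan: 0.298 g/L × 1.41 L = 0.42018 g = 420.18 mg
monopotassium phosphate: 5.58 g/L × 1.41 L = 7.87 g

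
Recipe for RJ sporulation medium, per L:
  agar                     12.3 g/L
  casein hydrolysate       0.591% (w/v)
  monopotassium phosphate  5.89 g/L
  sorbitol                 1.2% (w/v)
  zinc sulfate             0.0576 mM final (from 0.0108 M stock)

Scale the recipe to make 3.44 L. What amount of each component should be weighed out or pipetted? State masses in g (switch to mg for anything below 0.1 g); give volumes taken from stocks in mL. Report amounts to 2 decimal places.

Scale factor relative to 1 L: 3.44.
agar: 12.3 g/L × 3.44 L = 42.31 g
casein hydrolysate: 0.591% w/v = 5.91 g/L → 5.91 × 3.44 L = 20.33 g
monopotassium phosphate: 5.89 g/L × 3.44 L = 20.26 g
sorbitol: 1.2% w/v = 12 g/L → 12 × 3.44 L = 41.28 g
zinc sulfate: dilute stock: 0.0576 mM × 3440 mL ÷ 10.8 mM = 18.35 mL

agar 42.31 g; casein hydrolysate 20.33 g; monopotassium phosphate 20.26 g; sorbitol 41.28 g; zinc sulfate 18.35 mL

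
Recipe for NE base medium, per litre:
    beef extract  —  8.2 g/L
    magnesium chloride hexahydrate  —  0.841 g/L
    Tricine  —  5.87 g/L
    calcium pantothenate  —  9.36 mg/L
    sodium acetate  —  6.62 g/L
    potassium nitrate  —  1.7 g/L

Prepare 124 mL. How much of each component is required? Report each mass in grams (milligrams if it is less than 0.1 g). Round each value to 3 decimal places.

beef extract 1.017 g; magnesium chloride hexahydrate 0.104 g; Tricine 0.728 g; calcium pantothenate 1.161 mg; sodium acetate 0.821 g; potassium nitrate 0.211 g

Working volume: 124 mL = 0.124 L.
beef extract: 8.2 g/L × 0.124 L = 1.017 g
magnesium chloride hexahydrate: 0.841 g/L × 0.124 L = 0.104 g
Tricine: 5.87 g/L × 0.124 L = 0.728 g
calcium pantothenate: 9.36 mg/L × 0.124 L = 1.161 mg
sodium acetate: 6.62 g/L × 0.124 L = 0.821 g
potassium nitrate: 1.7 g/L × 0.124 L = 0.211 g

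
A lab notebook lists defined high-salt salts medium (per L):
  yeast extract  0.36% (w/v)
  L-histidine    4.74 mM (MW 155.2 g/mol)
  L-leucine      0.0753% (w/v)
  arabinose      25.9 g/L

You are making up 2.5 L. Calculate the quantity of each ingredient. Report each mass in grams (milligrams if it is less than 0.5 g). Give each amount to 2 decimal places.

Scale factor relative to 1 L: 2.5.
yeast extract: 0.36% w/v = 3.6 g/L → 3.6 × 2.5 L = 9.00 g
L-histidine: 4.74 mmol/L × 155.2 g/mol × 2.5 L ÷ 1000 = 1.84 g
L-leucine: 0.0753 g per 100 mL × 2500 mL ÷ 100 = 1.88 g
arabinose: 25.9 g/L × 2.5 L = 64.75 g

yeast extract 9.00 g; L-histidine 1.84 g; L-leucine 1.88 g; arabinose 64.75 g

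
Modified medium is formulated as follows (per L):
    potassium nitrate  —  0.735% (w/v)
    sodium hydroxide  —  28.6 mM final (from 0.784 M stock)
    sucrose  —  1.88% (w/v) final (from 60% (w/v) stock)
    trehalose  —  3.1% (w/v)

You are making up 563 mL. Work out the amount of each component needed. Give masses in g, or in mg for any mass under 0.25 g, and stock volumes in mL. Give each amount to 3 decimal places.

Target volume = 563 mL = 0.563 L.
potassium nitrate: 0.735% w/v = 7.35 g/L → 7.35 × 0.563 L = 4.138 g
sodium hydroxide: V = C2·V2/C1 = 28.6 mM × 563 mL ÷ 784 mM = 20.538 mL
sucrose: V = C2·V2/C1 = 1.88% ÷ 60% × 563 mL = 17.641 mL
trehalose: 3.1% w/v = 31 g/L → 31 × 0.563 L = 17.453 g

potassium nitrate 4.138 g; sodium hydroxide 20.538 mL; sucrose 17.641 mL; trehalose 17.453 g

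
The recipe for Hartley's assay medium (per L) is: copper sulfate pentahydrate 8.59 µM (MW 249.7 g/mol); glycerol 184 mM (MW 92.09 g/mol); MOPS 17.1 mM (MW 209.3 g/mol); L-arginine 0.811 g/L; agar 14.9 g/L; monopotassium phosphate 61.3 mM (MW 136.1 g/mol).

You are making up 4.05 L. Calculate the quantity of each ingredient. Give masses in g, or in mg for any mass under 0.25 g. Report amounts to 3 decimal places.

copper sulfate pentahydrate 8.687 mg; glycerol 68.625 g; MOPS 14.495 g; L-arginine 3.285 g; agar 60.345 g; monopotassium phosphate 33.789 g

Scale factor relative to 1 L: 4.05.
copper sulfate pentahydrate: 8.59 µmol/L × 249.7 g/mol × 4.05 L ÷ 1000 = 8.687 mg
glycerol: 184 mmol/L × 92.09 g/mol × 4.05 L ÷ 1000 = 68.625 g
MOPS: 17.1 mmol/L × 209.3 g/mol × 4.05 L ÷ 1000 = 14.495 g
L-arginine: 0.811 g/L × 4.05 L = 3.285 g
agar: 14.9 g/L × 4.05 L = 60.345 g
monopotassium phosphate: 61.3 mmol/L × 136.1 g/mol × 4.05 L ÷ 1000 = 33.789 g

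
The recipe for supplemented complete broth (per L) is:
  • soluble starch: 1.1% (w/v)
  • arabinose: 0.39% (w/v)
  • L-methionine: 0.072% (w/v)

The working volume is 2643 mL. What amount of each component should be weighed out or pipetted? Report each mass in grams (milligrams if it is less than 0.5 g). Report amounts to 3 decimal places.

soluble starch 29.073 g; arabinose 10.308 g; L-methionine 1.903 g

Working volume: 2643 mL = 2.643 L.
soluble starch: 1.1 g per 100 mL × 2643 mL ÷ 100 = 29.073 g
arabinose: 0.39% w/v = 3.9 g/L → 3.9 × 2.643 L = 10.308 g
L-methionine: 0.072 g per 100 mL × 2643 mL ÷ 100 = 1.903 g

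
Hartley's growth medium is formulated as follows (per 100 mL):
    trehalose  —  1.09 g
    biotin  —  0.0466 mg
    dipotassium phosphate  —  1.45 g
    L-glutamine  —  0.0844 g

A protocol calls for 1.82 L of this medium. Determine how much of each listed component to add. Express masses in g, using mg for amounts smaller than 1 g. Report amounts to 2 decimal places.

Scale factor = 1820 mL / 100 mL = 18.2.
trehalose: 1.09 g × (1820 mL / 100 mL) = 19.84 g
biotin: 0.0466 mg × (1820 mL / 100 mL) = 0.85 mg
dipotassium phosphate: 1.45 g × (1820 mL / 100 mL) = 26.39 g
L-glutamine: 0.0844 g × (1820 mL / 100 mL) = 1.54 g

trehalose 19.84 g; biotin 0.85 mg; dipotassium phosphate 26.39 g; L-glutamine 1.54 g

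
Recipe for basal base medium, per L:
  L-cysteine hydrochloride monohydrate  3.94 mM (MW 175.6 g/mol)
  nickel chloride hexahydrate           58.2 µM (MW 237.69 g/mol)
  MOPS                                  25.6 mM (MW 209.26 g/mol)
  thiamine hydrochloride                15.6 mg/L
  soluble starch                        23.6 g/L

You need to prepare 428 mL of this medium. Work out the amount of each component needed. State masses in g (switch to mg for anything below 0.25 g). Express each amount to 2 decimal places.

Working volume: 428 mL = 0.428 L.
L-cysteine hydrochloride monohydrate: 3.94 mmol/L × 175.6 g/mol × 0.428 L ÷ 1000 = 0.30 g
nickel chloride hexahydrate: 58.2 µmol/L × 237.69 g/mol × 0.428 L ÷ 1000 = 5.92 mg
MOPS: 25.6 mmol/L × 209.26 g/mol × 0.428 L ÷ 1000 = 2.29 g
thiamine hydrochloride: 15.6 mg/L × 0.428 L = 6.68 mg
soluble starch: 23.6 g/L × 0.428 L = 10.10 g

L-cysteine hydrochloride monohydrate 0.30 g; nickel chloride hexahydrate 5.92 mg; MOPS 2.29 g; thiamine hydrochloride 6.68 mg; soluble starch 10.10 g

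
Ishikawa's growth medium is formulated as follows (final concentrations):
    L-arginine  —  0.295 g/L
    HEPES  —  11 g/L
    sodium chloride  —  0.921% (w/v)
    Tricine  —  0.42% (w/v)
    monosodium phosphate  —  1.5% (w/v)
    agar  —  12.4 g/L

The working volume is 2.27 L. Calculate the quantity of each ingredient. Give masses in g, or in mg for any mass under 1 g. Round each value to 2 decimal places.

L-arginine 669.65 mg; HEPES 24.97 g; sodium chloride 20.91 g; Tricine 9.53 g; monosodium phosphate 34.05 g; agar 28.15 g

Working volume: 2.27 L.
L-arginine: 0.295 g/L × 2.27 L = 0.66965 g = 669.65 mg
HEPES: 11 g/L × 2.27 L = 24.97 g
sodium chloride: 0.921 g per 100 mL × 2270 mL ÷ 100 = 20.91 g
Tricine: 0.42% w/v = 4.2 g/L → 4.2 × 2.27 L = 9.53 g
monosodium phosphate: 1.5% w/v = 15 g/L → 15 × 2.27 L = 34.05 g
agar: 12.4 g/L × 2.27 L = 28.15 g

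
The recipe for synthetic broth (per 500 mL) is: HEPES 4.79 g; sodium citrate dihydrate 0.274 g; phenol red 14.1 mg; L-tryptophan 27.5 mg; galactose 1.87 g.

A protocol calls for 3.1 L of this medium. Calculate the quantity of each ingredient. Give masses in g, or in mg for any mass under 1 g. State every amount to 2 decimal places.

Ratio of target to recipe volume: 3100 / 500 = 6.2.
HEPES: 4.79 g × (3100 mL / 500 mL) = 29.70 g
sodium citrate dihydrate: 0.274 g × (3100 mL / 500 mL) = 1.70 g
phenol red: 14.1 mg × (3100 mL / 500 mL) = 87.42 mg
L-tryptophan: 27.5 mg × (3100 mL / 500 mL) = 170.50 mg
galactose: 1.87 g × (3100 mL / 500 mL) = 11.59 g

HEPES 29.70 g; sodium citrate dihydrate 1.70 g; phenol red 87.42 mg; L-tryptophan 170.50 mg; galactose 11.59 g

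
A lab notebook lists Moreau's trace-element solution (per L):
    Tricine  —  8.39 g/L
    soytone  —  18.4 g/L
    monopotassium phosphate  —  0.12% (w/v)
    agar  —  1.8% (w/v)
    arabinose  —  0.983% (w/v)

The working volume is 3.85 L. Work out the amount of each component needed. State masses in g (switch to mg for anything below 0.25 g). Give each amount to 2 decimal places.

Scale factor relative to 1 L: 3.85.
Tricine: 8.39 g/L × 3.85 L = 32.30 g
soytone: 18.4 g/L × 3.85 L = 70.84 g
monopotassium phosphate: 0.12% w/v = 1.2 g/L → 1.2 × 3.85 L = 4.62 g
agar: 1.8 g per 100 mL × 3850 mL ÷ 100 = 69.30 g
arabinose: 0.983% w/v = 9.83 g/L → 9.83 × 3.85 L = 37.85 g

Tricine 32.30 g; soytone 70.84 g; monopotassium phosphate 4.62 g; agar 69.30 g; arabinose 37.85 g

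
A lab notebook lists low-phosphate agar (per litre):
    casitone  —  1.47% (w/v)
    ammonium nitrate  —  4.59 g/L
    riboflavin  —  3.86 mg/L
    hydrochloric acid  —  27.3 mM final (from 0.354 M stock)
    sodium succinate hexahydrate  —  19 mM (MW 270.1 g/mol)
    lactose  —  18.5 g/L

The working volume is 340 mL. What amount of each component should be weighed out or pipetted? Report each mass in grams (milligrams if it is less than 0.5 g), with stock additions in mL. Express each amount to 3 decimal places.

casitone 4.998 g; ammonium nitrate 1.561 g; riboflavin 1.312 mg; hydrochloric acid 26.220 mL; sodium succinate hexahydrate 1.745 g; lactose 6.290 g

Target volume = 340 mL = 0.34 L.
casitone: 1.47 g per 100 mL × 340 mL ÷ 100 = 4.998 g
ammonium nitrate: 4.59 g/L × 0.34 L = 1.561 g
riboflavin: 3.86 mg/L × 0.34 L = 1.312 mg
hydrochloric acid: C1V1 = C2V2 → 27.3 mM × 340 mL ÷ 354 mM = 26.220 mL
sodium succinate hexahydrate: 19 mmol/L × 270.1 g/mol × 0.34 L ÷ 1000 = 1.745 g
lactose: 18.5 g/L × 0.34 L = 6.290 g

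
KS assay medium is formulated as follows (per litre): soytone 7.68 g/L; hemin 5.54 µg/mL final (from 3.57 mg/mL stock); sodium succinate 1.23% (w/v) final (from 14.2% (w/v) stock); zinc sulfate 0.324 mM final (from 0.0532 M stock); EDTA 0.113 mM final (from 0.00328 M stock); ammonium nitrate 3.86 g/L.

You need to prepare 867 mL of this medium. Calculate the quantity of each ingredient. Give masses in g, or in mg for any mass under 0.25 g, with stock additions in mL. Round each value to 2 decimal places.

Scale factor relative to 1 L: 0.867.
soytone: 7.68 g/L × 0.867 L = 6.66 g
hemin: C1V1 = C2V2 → 5.54 µg/mL × 867 mL ÷ 3570 µg/mL = 1.35 mL
sodium succinate: dilute stock: 1.23% ÷ 14.2% × 867 mL = 75.10 mL
zinc sulfate: V = C2·V2/C1 = 0.324 mM × 867 mL ÷ 53.2 mM = 5.28 mL
EDTA: V = C2·V2/C1 = 0.113 mM × 867 mL ÷ 3.28 mM = 29.87 mL
ammonium nitrate: 3.86 g/L × 0.867 L = 3.35 g

soytone 6.66 g; hemin 1.35 mL; sodium succinate 75.10 mL; zinc sulfate 5.28 mL; EDTA 29.87 mL; ammonium nitrate 3.35 g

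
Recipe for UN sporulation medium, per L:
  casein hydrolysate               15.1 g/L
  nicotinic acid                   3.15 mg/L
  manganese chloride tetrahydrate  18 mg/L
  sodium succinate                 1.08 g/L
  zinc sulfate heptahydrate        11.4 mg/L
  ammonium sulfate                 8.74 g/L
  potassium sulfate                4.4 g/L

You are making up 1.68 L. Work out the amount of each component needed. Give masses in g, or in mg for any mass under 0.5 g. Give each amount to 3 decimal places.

casein hydrolysate 25.368 g; nicotinic acid 5.292 mg; manganese chloride tetrahydrate 30.240 mg; sodium succinate 1.814 g; zinc sulfate heptahydrate 19.152 mg; ammonium sulfate 14.683 g; potassium sulfate 7.392 g

Working volume: 1.68 L.
casein hydrolysate: 15.1 g/L × 1.68 L = 25.368 g
nicotinic acid: 3.15 mg/L × 1.68 L = 5.292 mg
manganese chloride tetrahydrate: 18 mg/L × 1.68 L = 30.240 mg
sodium succinate: 1.08 g/L × 1.68 L = 1.814 g
zinc sulfate heptahydrate: 11.4 mg/L × 1.68 L = 19.152 mg
ammonium sulfate: 8.74 g/L × 1.68 L = 14.683 g
potassium sulfate: 4.4 g/L × 1.68 L = 7.392 g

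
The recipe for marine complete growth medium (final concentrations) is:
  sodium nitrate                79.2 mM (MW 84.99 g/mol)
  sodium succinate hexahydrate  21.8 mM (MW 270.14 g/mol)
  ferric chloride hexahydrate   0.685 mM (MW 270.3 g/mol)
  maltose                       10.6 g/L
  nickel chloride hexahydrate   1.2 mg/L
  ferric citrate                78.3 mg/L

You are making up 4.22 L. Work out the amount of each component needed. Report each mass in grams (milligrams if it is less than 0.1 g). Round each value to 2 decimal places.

sodium nitrate 28.41 g; sodium succinate hexahydrate 24.85 g; ferric chloride hexahydrate 0.78 g; maltose 44.73 g; nickel chloride hexahydrate 5.06 mg; ferric citrate 0.33 g

Working volume: 4.22 L.
sodium nitrate: 79.2 mmol/L × 84.99 g/mol × 4.22 L ÷ 1000 = 28.41 g
sodium succinate hexahydrate: 21.8 mmol/L × 270.14 g/mol × 4.22 L ÷ 1000 = 24.85 g
ferric chloride hexahydrate: 0.685 mmol/L × 270.3 g/mol × 4.22 L ÷ 1000 = 0.78 g
maltose: 10.6 g/L × 4.22 L = 44.73 g
nickel chloride hexahydrate: 1.2 mg/L × 4.22 L = 5.06 mg
ferric citrate: 78.3 mg/L × 4.22 L = 330.426 mg = 0.33 g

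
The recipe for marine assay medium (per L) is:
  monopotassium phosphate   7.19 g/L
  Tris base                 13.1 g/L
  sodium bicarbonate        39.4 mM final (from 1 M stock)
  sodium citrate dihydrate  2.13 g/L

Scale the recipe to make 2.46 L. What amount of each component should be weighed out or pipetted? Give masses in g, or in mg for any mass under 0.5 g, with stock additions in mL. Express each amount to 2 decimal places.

Scale factor relative to 1 L: 2.46.
monopotassium phosphate: 7.19 g/L × 2.46 L = 17.69 g
Tris base: 13.1 g/L × 2.46 L = 32.23 g
sodium bicarbonate: V = C2·V2/C1 = 39.4 mM × 2460 mL ÷ 1000 mM = 96.92 mL
sodium citrate dihydrate: 2.13 g/L × 2.46 L = 5.24 g

monopotassium phosphate 17.69 g; Tris base 32.23 g; sodium bicarbonate 96.92 mL; sodium citrate dihydrate 5.24 g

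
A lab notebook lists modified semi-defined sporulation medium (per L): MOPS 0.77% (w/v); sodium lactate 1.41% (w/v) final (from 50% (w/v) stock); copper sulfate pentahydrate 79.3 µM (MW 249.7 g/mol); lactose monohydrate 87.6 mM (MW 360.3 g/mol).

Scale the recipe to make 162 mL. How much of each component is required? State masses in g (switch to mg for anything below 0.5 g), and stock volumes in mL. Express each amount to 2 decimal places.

MOPS 1.25 g; sodium lactate 4.57 mL; copper sulfate pentahydrate 3.21 mg; lactose monohydrate 5.11 g

Target volume = 162 mL = 0.162 L.
MOPS: 0.77% w/v = 7.7 g/L → 7.7 × 0.162 L = 1.25 g
sodium lactate: C1V1 = C2V2 → 1.41% ÷ 50% × 162 mL = 4.57 mL
copper sulfate pentahydrate: 79.3 µmol/L × 249.7 g/mol × 0.162 L ÷ 1000 = 3.21 mg
lactose monohydrate: 87.6 mmol/L × 360.3 g/mol × 0.162 L ÷ 1000 = 5.11 g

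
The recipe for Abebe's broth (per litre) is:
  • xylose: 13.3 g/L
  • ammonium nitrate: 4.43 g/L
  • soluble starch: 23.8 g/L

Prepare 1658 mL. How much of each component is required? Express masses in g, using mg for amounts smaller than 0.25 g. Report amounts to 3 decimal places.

xylose 22.051 g; ammonium nitrate 7.345 g; soluble starch 39.460 g

Target volume = 1658 mL = 1.658 L.
xylose: 13.3 g/L × 1.658 L = 22.051 g
ammonium nitrate: 4.43 g/L × 1.658 L = 7.345 g
soluble starch: 23.8 g/L × 1.658 L = 39.460 g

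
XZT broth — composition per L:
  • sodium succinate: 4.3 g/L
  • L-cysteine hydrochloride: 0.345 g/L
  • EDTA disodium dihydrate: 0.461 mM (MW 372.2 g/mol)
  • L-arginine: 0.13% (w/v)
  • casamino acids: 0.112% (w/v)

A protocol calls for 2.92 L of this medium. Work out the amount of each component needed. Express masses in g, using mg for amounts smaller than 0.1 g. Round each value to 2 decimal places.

Working volume: 2.92 L.
sodium succinate: 4.3 g/L × 2.92 L = 12.56 g
L-cysteine hydrochloride: 0.345 g/L × 2.92 L = 1.01 g
EDTA disodium dihydrate: 0.461 mmol/L × 372.2 g/mol × 2.92 L ÷ 1000 = 0.50 g
L-arginine: 0.13% w/v = 1.3 g/L → 1.3 × 2.92 L = 3.80 g
casamino acids: 0.112 g per 100 mL × 2920 mL ÷ 100 = 3.27 g

sodium succinate 12.56 g; L-cysteine hydrochloride 1.01 g; EDTA disodium dihydrate 0.50 g; L-arginine 3.80 g; casamino acids 3.27 g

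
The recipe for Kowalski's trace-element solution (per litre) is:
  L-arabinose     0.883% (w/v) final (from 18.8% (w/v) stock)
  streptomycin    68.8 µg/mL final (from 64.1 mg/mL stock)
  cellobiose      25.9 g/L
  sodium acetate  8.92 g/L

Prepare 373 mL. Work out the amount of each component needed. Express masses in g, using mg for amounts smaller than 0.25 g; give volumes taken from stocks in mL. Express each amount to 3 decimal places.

L-arabinose 17.519 mL; streptomycin 0.400 mL; cellobiose 9.661 g; sodium acetate 3.327 g

Scale factor relative to 1 L: 0.373.
L-arabinose: V = C2·V2/C1 = 0.883% ÷ 18.8% × 373 mL = 17.519 mL
streptomycin: V = C2·V2/C1 = 68.8 µg/mL × 373 mL ÷ 64100 µg/mL = 0.400 mL
cellobiose: 25.9 g/L × 0.373 L = 9.661 g
sodium acetate: 8.92 g/L × 0.373 L = 3.327 g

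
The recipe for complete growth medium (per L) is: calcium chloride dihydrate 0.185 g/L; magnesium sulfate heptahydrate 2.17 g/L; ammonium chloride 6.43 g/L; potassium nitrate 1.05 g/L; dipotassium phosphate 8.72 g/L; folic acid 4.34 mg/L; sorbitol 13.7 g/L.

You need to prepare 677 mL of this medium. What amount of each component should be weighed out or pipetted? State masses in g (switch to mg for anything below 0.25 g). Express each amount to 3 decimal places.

calcium chloride dihydrate 125.245 mg; magnesium sulfate heptahydrate 1.469 g; ammonium chloride 4.353 g; potassium nitrate 0.711 g; dipotassium phosphate 5.903 g; folic acid 2.938 mg; sorbitol 9.275 g

Working volume: 677 mL = 0.677 L.
calcium chloride dihydrate: 0.185 g/L × 0.677 L = 0.125245 g = 125.245 mg
magnesium sulfate heptahydrate: 2.17 g/L × 0.677 L = 1.469 g
ammonium chloride: 6.43 g/L × 0.677 L = 4.353 g
potassium nitrate: 1.05 g/L × 0.677 L = 0.711 g
dipotassium phosphate: 8.72 g/L × 0.677 L = 5.903 g
folic acid: 4.34 mg/L × 0.677 L = 2.938 mg
sorbitol: 13.7 g/L × 0.677 L = 9.275 g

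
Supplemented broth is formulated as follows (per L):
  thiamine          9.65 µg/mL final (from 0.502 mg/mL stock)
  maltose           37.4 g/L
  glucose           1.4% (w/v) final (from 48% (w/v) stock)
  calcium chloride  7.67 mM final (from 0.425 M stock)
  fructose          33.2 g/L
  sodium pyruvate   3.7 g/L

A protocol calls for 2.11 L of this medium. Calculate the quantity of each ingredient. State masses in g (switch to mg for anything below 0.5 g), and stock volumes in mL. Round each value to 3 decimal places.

thiamine 40.561 mL; maltose 78.914 g; glucose 61.542 mL; calcium chloride 38.079 mL; fructose 70.052 g; sodium pyruvate 7.807 g

Working volume: 2.11 L.
thiamine: V = C2·V2/C1 = 9.65 µg/mL × 2110 mL ÷ 502 µg/mL = 40.561 mL
maltose: 37.4 g/L × 2.11 L = 78.914 g
glucose: C1V1 = C2V2 → 1.4% ÷ 48% × 2110 mL = 61.542 mL
calcium chloride: C1V1 = C2V2 → 7.67 mM × 2110 mL ÷ 425 mM = 38.079 mL
fructose: 33.2 g/L × 2.11 L = 70.052 g
sodium pyruvate: 3.7 g/L × 2.11 L = 7.807 g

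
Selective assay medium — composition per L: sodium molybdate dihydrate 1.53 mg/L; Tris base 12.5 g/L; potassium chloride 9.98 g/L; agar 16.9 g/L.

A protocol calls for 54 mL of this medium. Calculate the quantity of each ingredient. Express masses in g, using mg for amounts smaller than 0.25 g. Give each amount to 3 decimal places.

sodium molybdate dihydrate 0.083 mg; Tris base 0.675 g; potassium chloride 0.539 g; agar 0.913 g

Target volume = 54 mL = 0.054 L.
sodium molybdate dihydrate: 1.53 mg/L × 0.054 L = 0.083 mg
Tris base: 12.5 g/L × 0.054 L = 0.675 g
potassium chloride: 9.98 g/L × 0.054 L = 0.539 g
agar: 16.9 g/L × 0.054 L = 0.913 g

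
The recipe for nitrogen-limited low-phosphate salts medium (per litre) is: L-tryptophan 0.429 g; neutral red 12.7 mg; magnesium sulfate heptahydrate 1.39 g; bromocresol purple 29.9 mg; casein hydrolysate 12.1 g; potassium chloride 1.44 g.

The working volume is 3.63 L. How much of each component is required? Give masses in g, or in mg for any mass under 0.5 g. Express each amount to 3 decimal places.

L-tryptophan 1.557 g; neutral red 46.101 mg; magnesium sulfate heptahydrate 5.046 g; bromocresol purple 108.537 mg; casein hydrolysate 43.923 g; potassium chloride 5.227 g

Scale factor = 3630 mL / 1000 mL = 3.63.
L-tryptophan: 0.429 g × (3630 mL / 1000 mL) = 1.557 g
neutral red: 12.7 mg × (3630 mL / 1000 mL) = 46.101 mg
magnesium sulfate heptahydrate: 1.39 g × (3630 mL / 1000 mL) = 5.046 g
bromocresol purple: 29.9 mg × (3630 mL / 1000 mL) = 108.537 mg
casein hydrolysate: 12.1 g × (3630 mL / 1000 mL) = 43.923 g
potassium chloride: 1.44 g × (3630 mL / 1000 mL) = 5.227 g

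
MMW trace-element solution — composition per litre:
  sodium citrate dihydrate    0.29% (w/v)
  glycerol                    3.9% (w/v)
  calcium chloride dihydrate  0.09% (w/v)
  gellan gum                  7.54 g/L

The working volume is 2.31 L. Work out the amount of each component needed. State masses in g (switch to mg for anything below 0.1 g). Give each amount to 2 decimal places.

Scale factor relative to 1 L: 2.31.
sodium citrate dihydrate: 0.29% w/v = 2.9 g/L → 2.9 × 2.31 L = 6.70 g
glycerol: 3.9% w/v = 39 g/L → 39 × 2.31 L = 90.09 g
calcium chloride dihydrate: 0.09 g per 100 mL × 2310 mL ÷ 100 = 2.08 g
gellan gum: 7.54 g/L × 2.31 L = 17.42 g

sodium citrate dihydrate 6.70 g; glycerol 90.09 g; calcium chloride dihydrate 2.08 g; gellan gum 17.42 g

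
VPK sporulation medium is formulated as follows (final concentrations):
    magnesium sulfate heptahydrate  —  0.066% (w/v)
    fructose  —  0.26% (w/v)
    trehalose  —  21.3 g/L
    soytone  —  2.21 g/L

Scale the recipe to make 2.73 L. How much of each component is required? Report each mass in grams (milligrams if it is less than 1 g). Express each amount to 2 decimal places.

Scale factor relative to 1 L: 2.73.
magnesium sulfate heptahydrate: 0.066 g per 100 mL × 2730 mL ÷ 100 = 1.80 g
fructose: 0.26 g per 100 mL × 2730 mL ÷ 100 = 7.10 g
trehalose: 21.3 g/L × 2.73 L = 58.15 g
soytone: 2.21 g/L × 2.73 L = 6.03 g

magnesium sulfate heptahydrate 1.80 g; fructose 7.10 g; trehalose 58.15 g; soytone 6.03 g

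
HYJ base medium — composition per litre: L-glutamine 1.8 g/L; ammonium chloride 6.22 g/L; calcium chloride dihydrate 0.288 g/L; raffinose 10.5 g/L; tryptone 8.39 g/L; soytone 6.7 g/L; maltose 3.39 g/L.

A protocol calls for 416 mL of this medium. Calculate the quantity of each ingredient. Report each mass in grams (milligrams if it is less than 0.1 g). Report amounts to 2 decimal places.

L-glutamine 0.75 g; ammonium chloride 2.59 g; calcium chloride dihydrate 0.12 g; raffinose 4.37 g; tryptone 3.49 g; soytone 2.79 g; maltose 1.41 g

Working volume: 416 mL = 0.416 L.
L-glutamine: 1.8 g/L × 0.416 L = 0.75 g
ammonium chloride: 6.22 g/L × 0.416 L = 2.59 g
calcium chloride dihydrate: 0.288 g/L × 0.416 L = 0.12 g
raffinose: 10.5 g/L × 0.416 L = 4.37 g
tryptone: 8.39 g/L × 0.416 L = 3.49 g
soytone: 6.7 g/L × 0.416 L = 2.79 g
maltose: 3.39 g/L × 0.416 L = 1.41 g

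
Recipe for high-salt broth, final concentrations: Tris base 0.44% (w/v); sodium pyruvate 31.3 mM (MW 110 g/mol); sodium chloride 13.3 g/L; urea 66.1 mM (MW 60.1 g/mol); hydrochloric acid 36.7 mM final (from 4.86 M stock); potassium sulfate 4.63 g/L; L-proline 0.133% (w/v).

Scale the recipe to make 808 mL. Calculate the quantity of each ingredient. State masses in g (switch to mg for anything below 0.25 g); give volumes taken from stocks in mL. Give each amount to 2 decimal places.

Tris base 3.56 g; sodium pyruvate 2.78 g; sodium chloride 10.75 g; urea 3.21 g; hydrochloric acid 6.10 mL; potassium sulfate 3.74 g; L-proline 1.07 g

Working volume: 808 mL = 0.808 L.
Tris base: 0.44 g per 100 mL × 808 mL ÷ 100 = 3.56 g
sodium pyruvate: 31.3 mmol/L × 110 g/mol × 0.808 L ÷ 1000 = 2.78 g
sodium chloride: 13.3 g/L × 0.808 L = 10.75 g
urea: 66.1 mmol/L × 60.1 g/mol × 0.808 L ÷ 1000 = 3.21 g
hydrochloric acid: V = C2·V2/C1 = 36.7 mM × 808 mL ÷ 4860 mM = 6.10 mL
potassium sulfate: 4.63 g/L × 0.808 L = 3.74 g
L-proline: 0.133 g per 100 mL × 808 mL ÷ 100 = 1.07 g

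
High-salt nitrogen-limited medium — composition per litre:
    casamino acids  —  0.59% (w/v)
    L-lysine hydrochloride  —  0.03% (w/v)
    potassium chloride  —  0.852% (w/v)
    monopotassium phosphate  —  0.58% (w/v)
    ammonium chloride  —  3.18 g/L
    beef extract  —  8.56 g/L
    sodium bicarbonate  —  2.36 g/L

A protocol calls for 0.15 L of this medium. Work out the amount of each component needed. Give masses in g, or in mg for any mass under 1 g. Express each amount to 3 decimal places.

casamino acids 885.000 mg; L-lysine hydrochloride 45.000 mg; potassium chloride 1.278 g; monopotassium phosphate 870.000 mg; ammonium chloride 477.000 mg; beef extract 1.284 g; sodium bicarbonate 354.000 mg

Scale factor relative to 1 L: 0.15.
casamino acids: 0.59 g per 100 mL × 150 mL ÷ 100 = 0.885 g = 885.000 mg
L-lysine hydrochloride: 0.03% w/v = 0.3 g/L → 0.3 × 0.15 L = 0.045 g = 45.000 mg
potassium chloride: 0.852 g per 100 mL × 150 mL ÷ 100 = 1.278 g
monopotassium phosphate: 0.58% w/v = 5.8 g/L → 5.8 × 0.15 L = 0.87 g = 870.000 mg
ammonium chloride: 3.18 g/L × 0.15 L = 0.477 g = 477.000 mg
beef extract: 8.56 g/L × 0.15 L = 1.284 g
sodium bicarbonate: 2.36 g/L × 0.15 L = 0.354 g = 354.000 mg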